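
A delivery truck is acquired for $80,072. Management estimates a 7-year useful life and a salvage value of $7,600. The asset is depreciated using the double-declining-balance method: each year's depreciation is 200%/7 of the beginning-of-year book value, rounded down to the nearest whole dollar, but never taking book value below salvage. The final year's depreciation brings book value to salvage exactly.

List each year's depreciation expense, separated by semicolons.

Depreciable base = $80,072 − $7,600 = $72,472.
Year 1: ⌊$80,072 × 200%/7⌋ = $22,877. Book value $57,195.
Year 2: ⌊$57,195 × 200%/7⌋ = $16,341. Book value $40,854.
Year 3: ⌊$40,854 × 200%/7⌋ = $11,672. Book value $29,182.
Year 4: ⌊$29,182 × 200%/7⌋ = $8,337. Book value $20,845.
Year 5: ⌊$20,845 × 200%/7⌋ = $5,955. Book value $14,890.
Year 6: ⌊$14,890 × 200%/7⌋ = $4,254. Book value $10,636.
Year 7 (final): $10,636 − $7,600 = $3,036. Book value $7,600.

$22,877; $16,341; $11,672; $8,337; $5,955; $4,254; $3,036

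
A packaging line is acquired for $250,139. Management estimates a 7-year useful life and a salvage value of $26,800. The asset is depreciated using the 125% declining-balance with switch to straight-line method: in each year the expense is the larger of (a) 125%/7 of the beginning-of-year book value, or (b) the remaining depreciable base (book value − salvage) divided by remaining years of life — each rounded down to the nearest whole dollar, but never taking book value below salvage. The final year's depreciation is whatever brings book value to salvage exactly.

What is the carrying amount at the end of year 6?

$54,761

Depreciable base = $250,139 − $26,800 = $223,339.
Year 1: DB = ⌊$250,139 × 125%/7⌋ = $44,667; SL = ⌊$223,339/7⌋ = $31,905 → take DB $44,667. Book value $205,472.
Year 2: DB = ⌊$205,472 × 125%/7⌋ = $36,691; SL = ⌊$178,672/6⌋ = $29,778 → take DB $36,691. Book value $168,781.
Year 3: DB = ⌊$168,781 × 125%/7⌋ = $30,139; SL = ⌊$141,981/5⌋ = $28,396 → take DB $30,139. Book value $138,642.
Year 4: DB = ⌊$138,642 × 125%/7⌋ = $24,757; SL = ⌊$111,842/4⌋ = $27,960 → take SL $27,960. Book value $110,682.
Year 5: DB = ⌊$110,682 × 125%/7⌋ = $19,764; SL = ⌊$83,882/3⌋ = $27,960 → take SL $27,960. Book value $82,722.
Year 6: DB = ⌊$82,722 × 125%/7⌋ = $14,771; SL = ⌊$55,922/2⌋ = $27,961 → take SL $27,961. Book value $54,761.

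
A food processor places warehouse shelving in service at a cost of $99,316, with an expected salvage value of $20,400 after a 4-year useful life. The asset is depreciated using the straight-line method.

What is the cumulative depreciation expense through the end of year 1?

$19,729

Depreciable base = $99,316 − $20,400 = $78,916.
Annual expense = $78,916 / 4 = $19,729.
End of year 1: book value $79,587.
Accumulated through year 1 = $99,316 − $79,587 = $19,729.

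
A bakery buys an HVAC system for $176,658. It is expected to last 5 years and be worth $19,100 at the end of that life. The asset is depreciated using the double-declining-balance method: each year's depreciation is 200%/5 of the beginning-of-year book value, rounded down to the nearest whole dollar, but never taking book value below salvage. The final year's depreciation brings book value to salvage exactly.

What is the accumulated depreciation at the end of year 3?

$138,499

Depreciable base = $176,658 − $19,100 = $157,558.
Year 1: ⌊$176,658 × 200%/5⌋ = $70,663. Book value $105,995.
Year 2: ⌊$105,995 × 200%/5⌋ = $42,398. Book value $63,597.
Year 3: ⌊$63,597 × 200%/5⌋ = $25,438. Book value $38,159.
Accumulated through year 3 = $176,658 − $38,159 = $138,499.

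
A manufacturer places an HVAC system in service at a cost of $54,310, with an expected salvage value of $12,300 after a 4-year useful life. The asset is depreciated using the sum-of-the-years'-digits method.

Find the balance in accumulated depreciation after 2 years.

$29,407

Depreciable base = $54,310 − $12,300 = $42,010.
Sum of the years' digits = 4+3+2+1 = 10.
Year 1: $42,010 × 4/10 = $16,804. Book value $37,506.
Year 2: $42,010 × 3/10 = $12,603. Book value $24,903.
Accumulated through year 2 = $54,310 − $24,903 = $29,407.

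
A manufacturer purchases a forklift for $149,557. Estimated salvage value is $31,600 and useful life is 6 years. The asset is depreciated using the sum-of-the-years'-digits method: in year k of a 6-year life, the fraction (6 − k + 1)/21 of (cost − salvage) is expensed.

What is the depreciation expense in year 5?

Depreciable base = $149,557 − $31,600 = $117,957.
Sum of the years' digits = 6+5+4+3+2+1 = 21.
Year 1: $117,957 × 6/21 = $33,702. Book value $115,855.
Year 2: $117,957 × 5/21 = $28,085. Book value $87,770.
Year 3: $117,957 × 4/21 = $22,468. Book value $65,302.
Year 4: $117,957 × 3/21 = $16,851. Book value $48,451.
Year 5: $117,957 × 2/21 = $11,234. Book value $37,217.

$11,234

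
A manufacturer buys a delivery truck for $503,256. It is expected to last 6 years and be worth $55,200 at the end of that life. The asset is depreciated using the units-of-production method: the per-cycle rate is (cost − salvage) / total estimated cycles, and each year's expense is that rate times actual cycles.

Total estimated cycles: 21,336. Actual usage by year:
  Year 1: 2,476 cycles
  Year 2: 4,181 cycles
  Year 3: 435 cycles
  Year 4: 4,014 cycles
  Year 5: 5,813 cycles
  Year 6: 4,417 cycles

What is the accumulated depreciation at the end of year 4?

$233,226

Depreciable base = $503,256 − $55,200 = $448,056.
Rate = $448,056 / 21,336 cycles = $21 per cycle.
Year 1: 2,476 × $21 = $51,996. Book value $451,260.
Year 2: 4,181 × $21 = $87,801. Book value $363,459.
Year 3: 435 × $21 = $9,135. Book value $354,324.
Year 4: 4,014 × $21 = $84,294. Book value $270,030.
Accumulated through year 4 = $503,256 − $270,030 = $233,226.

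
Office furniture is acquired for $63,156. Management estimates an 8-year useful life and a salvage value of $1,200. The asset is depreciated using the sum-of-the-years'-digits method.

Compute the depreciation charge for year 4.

Depreciable base = $63,156 − $1,200 = $61,956.
Sum of the years' digits = 8+7+6+5+4+3+2+1 = 36.
Year 1: $61,956 × 8/36 = $13,768. Book value $49,388.
Year 2: $61,956 × 7/36 = $12,047. Book value $37,341.
Year 3: $61,956 × 6/36 = $10,326. Book value $27,015.
Year 4: $61,956 × 5/36 = $8,605. Book value $18,410.

$8,605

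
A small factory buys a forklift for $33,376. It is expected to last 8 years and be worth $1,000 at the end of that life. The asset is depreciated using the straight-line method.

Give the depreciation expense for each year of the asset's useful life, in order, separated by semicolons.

Depreciable base = $33,376 − $1,000 = $32,376.
Annual expense = $32,376 / 8 = $4,047.
End of year 1: book value $29,329.
End of year 2: book value $25,282.
End of year 3: book value $21,235.
End of year 4: book value $17,188.
End of year 5: book value $13,141.
End of year 6: book value $9,094.
End of year 7: book value $5,047.
End of year 8: book value $1,000.

$4,047; $4,047; $4,047; $4,047; $4,047; $4,047; $4,047; $4,047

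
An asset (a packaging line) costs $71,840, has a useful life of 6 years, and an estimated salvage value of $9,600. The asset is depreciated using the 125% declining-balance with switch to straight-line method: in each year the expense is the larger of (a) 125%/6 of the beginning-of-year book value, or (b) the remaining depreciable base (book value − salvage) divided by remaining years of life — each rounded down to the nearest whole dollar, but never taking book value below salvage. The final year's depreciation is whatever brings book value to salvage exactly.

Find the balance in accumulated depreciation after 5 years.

$53,558

Depreciable base = $71,840 − $9,600 = $62,240.
Year 1: DB = ⌊$71,840 × 125%/6⌋ = $14,966; SL = ⌊$62,240/6⌋ = $10,373 → take DB $14,966. Book value $56,874.
Year 2: DB = ⌊$56,874 × 125%/6⌋ = $11,848; SL = ⌊$47,274/5⌋ = $9,454 → take DB $11,848. Book value $45,026.
Year 3: DB = ⌊$45,026 × 125%/6⌋ = $9,380; SL = ⌊$35,426/4⌋ = $8,856 → take DB $9,380. Book value $35,646.
Year 4: DB = ⌊$35,646 × 125%/6⌋ = $7,426; SL = ⌊$26,046/3⌋ = $8,682 → take SL $8,682. Book value $26,964.
Year 5: DB = ⌊$26,964 × 125%/6⌋ = $5,617; SL = ⌊$17,364/2⌋ = $8,682 → take SL $8,682. Book value $18,282.
Accumulated through year 5 = $71,840 − $18,282 = $53,558.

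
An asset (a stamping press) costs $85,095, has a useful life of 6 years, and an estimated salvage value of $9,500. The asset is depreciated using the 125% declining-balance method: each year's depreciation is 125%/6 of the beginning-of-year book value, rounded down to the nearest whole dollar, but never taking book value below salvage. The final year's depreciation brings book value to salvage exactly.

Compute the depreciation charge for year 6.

Depreciable base = $85,095 − $9,500 = $75,595.
Year 1: ⌊$85,095 × 125%/6⌋ = $17,728. Book value $67,367.
Year 2: ⌊$67,367 × 125%/6⌋ = $14,034. Book value $53,333.
Year 3: ⌊$53,333 × 125%/6⌋ = $11,111. Book value $42,222.
Year 4: ⌊$42,222 × 125%/6⌋ = $8,796. Book value $33,426.
Year 5: ⌊$33,426 × 125%/6⌋ = $6,963. Book value $26,463.
Year 6 (final): $26,463 − $9,500 = $16,963. Book value $9,500.

$16,963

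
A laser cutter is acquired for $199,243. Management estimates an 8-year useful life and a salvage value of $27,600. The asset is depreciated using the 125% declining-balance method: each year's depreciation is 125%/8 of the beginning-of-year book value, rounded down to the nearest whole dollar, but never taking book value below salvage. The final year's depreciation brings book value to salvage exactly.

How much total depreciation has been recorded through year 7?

Depreciable base = $199,243 − $27,600 = $171,643.
Year 1: ⌊$199,243 × 125%/8⌋ = $31,131. Book value $168,112.
Year 2: ⌊$168,112 × 125%/8⌋ = $26,267. Book value $141,845.
Year 3: ⌊$141,845 × 125%/8⌋ = $22,163. Book value $119,682.
Year 4: ⌊$119,682 × 125%/8⌋ = $18,700. Book value $100,982.
Year 5: ⌊$100,982 × 125%/8⌋ = $15,778. Book value $85,204.
Year 6: ⌊$85,204 × 125%/8⌋ = $13,313. Book value $71,891.
Year 7: ⌊$71,891 × 125%/8⌋ = $11,232. Book value $60,659.
Accumulated through year 7 = $199,243 − $60,659 = $138,584.

$138,584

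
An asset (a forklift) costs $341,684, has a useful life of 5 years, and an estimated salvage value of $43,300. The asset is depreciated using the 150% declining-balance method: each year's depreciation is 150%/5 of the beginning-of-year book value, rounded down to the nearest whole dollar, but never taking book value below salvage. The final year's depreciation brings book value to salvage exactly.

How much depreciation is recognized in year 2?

$71,753

Depreciable base = $341,684 − $43,300 = $298,384.
Year 1: ⌊$341,684 × 150%/5⌋ = $102,505. Book value $239,179.
Year 2: ⌊$239,179 × 150%/5⌋ = $71,753. Book value $167,426.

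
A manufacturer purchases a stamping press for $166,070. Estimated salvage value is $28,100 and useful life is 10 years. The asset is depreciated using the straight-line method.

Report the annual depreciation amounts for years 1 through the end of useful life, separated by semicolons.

$13,797; $13,797; $13,797; $13,797; $13,797; $13,797; $13,797; $13,797; $13,797; $13,797

Depreciable base = $166,070 − $28,100 = $137,970.
Annual expense = $137,970 / 10 = $13,797.
End of year 1: book value $152,273.
End of year 2: book value $138,476.
End of year 3: book value $124,679.
End of year 4: book value $110,882.
End of year 5: book value $97,085.
End of year 6: book value $83,288.
End of year 7: book value $69,491.
End of year 8: book value $55,694.
End of year 9: book value $41,897.
End of year 10: book value $28,100.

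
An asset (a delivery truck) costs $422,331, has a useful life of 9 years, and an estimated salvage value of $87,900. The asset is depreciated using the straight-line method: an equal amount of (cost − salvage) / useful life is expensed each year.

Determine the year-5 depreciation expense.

$37,159

Depreciable base = $422,331 − $87,900 = $334,431.
Annual expense = $334,431 / 9 = $37,159.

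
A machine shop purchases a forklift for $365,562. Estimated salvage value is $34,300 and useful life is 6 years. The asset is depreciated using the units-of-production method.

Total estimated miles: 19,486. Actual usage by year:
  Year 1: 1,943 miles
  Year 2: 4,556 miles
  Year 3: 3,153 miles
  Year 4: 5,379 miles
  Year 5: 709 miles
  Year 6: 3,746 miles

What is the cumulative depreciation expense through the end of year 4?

Depreciable base = $365,562 − $34,300 = $331,262.
Rate = $331,262 / 19,486 miles = $17 per mile.
Year 1: 1,943 × $17 = $33,031. Book value $332,531.
Year 2: 4,556 × $17 = $77,452. Book value $255,079.
Year 3: 3,153 × $17 = $53,601. Book value $201,478.
Year 4: 5,379 × $17 = $91,443. Book value $110,035.
Accumulated through year 4 = $365,562 − $110,035 = $255,527.

$255,527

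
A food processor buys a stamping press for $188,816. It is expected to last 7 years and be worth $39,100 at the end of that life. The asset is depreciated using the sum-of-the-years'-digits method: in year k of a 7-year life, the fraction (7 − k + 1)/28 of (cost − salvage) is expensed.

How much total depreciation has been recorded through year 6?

Depreciable base = $188,816 − $39,100 = $149,716.
Sum of the years' digits = 7+6+5+4+3+2+1 = 28.
Year 1: $149,716 × 7/28 = $37,429. Book value $151,387.
Year 2: $149,716 × 6/28 = $32,082. Book value $119,305.
Year 3: $149,716 × 5/28 = $26,735. Book value $92,570.
Year 4: $149,716 × 4/28 = $21,388. Book value $71,182.
Year 5: $149,716 × 3/28 = $16,041. Book value $55,141.
Year 6: $149,716 × 2/28 = $10,694. Book value $44,447.
Accumulated through year 6 = $188,816 − $44,447 = $144,369.

$144,369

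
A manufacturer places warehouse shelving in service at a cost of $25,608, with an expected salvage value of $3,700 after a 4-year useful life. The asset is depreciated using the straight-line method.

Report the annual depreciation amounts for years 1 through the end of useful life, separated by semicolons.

Depreciable base = $25,608 − $3,700 = $21,908.
Annual expense = $21,908 / 4 = $5,477.
End of year 1: book value $20,131.
End of year 2: book value $14,654.
End of year 3: book value $9,177.
End of year 4: book value $3,700.

$5,477; $5,477; $5,477; $5,477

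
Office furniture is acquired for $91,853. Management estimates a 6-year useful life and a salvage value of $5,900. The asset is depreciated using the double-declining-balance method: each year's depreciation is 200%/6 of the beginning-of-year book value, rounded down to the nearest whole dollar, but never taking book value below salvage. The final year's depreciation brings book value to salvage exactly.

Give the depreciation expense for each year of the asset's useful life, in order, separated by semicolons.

Depreciable base = $91,853 − $5,900 = $85,953.
Year 1: ⌊$91,853 × 200%/6⌋ = $30,617. Book value $61,236.
Year 2: ⌊$61,236 × 200%/6⌋ = $20,412. Book value $40,824.
Year 3: ⌊$40,824 × 200%/6⌋ = $13,608. Book value $27,216.
Year 4: ⌊$27,216 × 200%/6⌋ = $9,072. Book value $18,144.
Year 5: ⌊$18,144 × 200%/6⌋ = $6,048. Book value $12,096.
Year 6 (final): $12,096 − $5,900 = $6,196. Book value $5,900.

$30,617; $20,412; $13,608; $9,072; $6,048; $6,196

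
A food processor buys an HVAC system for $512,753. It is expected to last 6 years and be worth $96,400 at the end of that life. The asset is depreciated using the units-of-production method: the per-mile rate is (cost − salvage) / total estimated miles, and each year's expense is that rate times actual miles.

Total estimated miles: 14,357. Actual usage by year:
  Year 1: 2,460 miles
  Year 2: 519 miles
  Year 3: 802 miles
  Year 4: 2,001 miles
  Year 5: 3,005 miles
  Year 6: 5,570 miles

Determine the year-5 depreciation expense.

$87,145

Depreciable base = $512,753 − $96,400 = $416,353.
Rate = $416,353 / 14,357 miles = $29 per mile.
Year 1: 2,460 × $29 = $71,340. Book value $441,413.
Year 2: 519 × $29 = $15,051. Book value $426,362.
Year 3: 802 × $29 = $23,258. Book value $403,104.
Year 4: 2,001 × $29 = $58,029. Book value $345,075.
Year 5: 3,005 × $29 = $87,145. Book value $257,930.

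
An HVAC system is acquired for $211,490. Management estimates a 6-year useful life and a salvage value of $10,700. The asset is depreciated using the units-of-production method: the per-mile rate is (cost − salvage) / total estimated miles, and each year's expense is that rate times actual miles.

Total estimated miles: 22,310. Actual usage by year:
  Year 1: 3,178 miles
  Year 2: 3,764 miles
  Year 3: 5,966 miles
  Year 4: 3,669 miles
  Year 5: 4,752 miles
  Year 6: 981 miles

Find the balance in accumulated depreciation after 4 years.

$149,193

Depreciable base = $211,490 − $10,700 = $200,790.
Rate = $200,790 / 22,310 miles = $9 per mile.
Year 1: 3,178 × $9 = $28,602. Book value $182,888.
Year 2: 3,764 × $9 = $33,876. Book value $149,012.
Year 3: 5,966 × $9 = $53,694. Book value $95,318.
Year 4: 3,669 × $9 = $33,021. Book value $62,297.
Accumulated through year 4 = $211,490 − $62,297 = $149,193.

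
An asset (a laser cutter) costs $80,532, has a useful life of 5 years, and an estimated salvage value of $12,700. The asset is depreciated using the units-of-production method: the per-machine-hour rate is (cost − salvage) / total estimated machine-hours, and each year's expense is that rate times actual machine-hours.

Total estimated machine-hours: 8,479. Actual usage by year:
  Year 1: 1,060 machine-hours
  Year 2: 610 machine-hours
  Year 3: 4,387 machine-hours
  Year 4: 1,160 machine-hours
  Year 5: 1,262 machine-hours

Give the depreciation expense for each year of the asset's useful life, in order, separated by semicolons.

$8,480; $4,880; $35,096; $9,280; $10,096

Depreciable base = $80,532 − $12,700 = $67,832.
Rate = $67,832 / 8,479 machine-hours = $8 per machine-hour.
Year 1: 1,060 × $8 = $8,480. Book value $72,052.
Year 2: 610 × $8 = $4,880. Book value $67,172.
Year 3: 4,387 × $8 = $35,096. Book value $32,076.
Year 4: 1,160 × $8 = $9,280. Book value $22,796.
Year 5: 1,262 × $8 = $10,096. Book value $12,700.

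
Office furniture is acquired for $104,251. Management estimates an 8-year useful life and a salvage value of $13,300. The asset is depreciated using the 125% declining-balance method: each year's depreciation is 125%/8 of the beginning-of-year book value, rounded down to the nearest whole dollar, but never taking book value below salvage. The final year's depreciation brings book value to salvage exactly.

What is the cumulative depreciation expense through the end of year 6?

$66,634

Depreciable base = $104,251 − $13,300 = $90,951.
Year 1: ⌊$104,251 × 125%/8⌋ = $16,289. Book value $87,962.
Year 2: ⌊$87,962 × 125%/8⌋ = $13,744. Book value $74,218.
Year 3: ⌊$74,218 × 125%/8⌋ = $11,596. Book value $62,622.
Year 4: ⌊$62,622 × 125%/8⌋ = $9,784. Book value $52,838.
Year 5: ⌊$52,838 × 125%/8⌋ = $8,255. Book value $44,583.
Year 6: ⌊$44,583 × 125%/8⌋ = $6,966. Book value $37,617.
Accumulated through year 6 = $104,251 − $37,617 = $66,634.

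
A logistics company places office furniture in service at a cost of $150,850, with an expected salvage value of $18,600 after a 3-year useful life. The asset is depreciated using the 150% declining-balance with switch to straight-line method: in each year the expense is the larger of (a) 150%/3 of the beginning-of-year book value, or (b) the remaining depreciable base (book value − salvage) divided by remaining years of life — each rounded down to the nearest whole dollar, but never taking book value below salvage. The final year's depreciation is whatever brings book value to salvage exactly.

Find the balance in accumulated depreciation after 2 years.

Depreciable base = $150,850 − $18,600 = $132,250.
Year 1: DB = ⌊$150,850 × 150%/3⌋ = $75,425; SL = ⌊$132,250/3⌋ = $44,083 → take DB $75,425. Book value $75,425.
Year 2: DB = ⌊$75,425 × 150%/3⌋ = $37,712; SL = ⌊$56,825/2⌋ = $28,412 → take DB $37,712. Book value $37,713.
Accumulated through year 2 = $150,850 − $37,713 = $113,137.

$113,137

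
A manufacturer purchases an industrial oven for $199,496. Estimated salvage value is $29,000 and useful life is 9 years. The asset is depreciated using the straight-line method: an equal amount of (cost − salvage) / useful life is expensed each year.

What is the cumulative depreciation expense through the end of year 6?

$113,664

Depreciable base = $199,496 − $29,000 = $170,496.
Annual expense = $170,496 / 9 = $18,944.
End of year 1: book value $180,552.
End of year 2: book value $161,608.
End of year 3: book value $142,664.
End of year 4: book value $123,720.
End of year 5: book value $104,776.
End of year 6: book value $85,832.
Accumulated through year 6 = $199,496 − $85,832 = $113,664.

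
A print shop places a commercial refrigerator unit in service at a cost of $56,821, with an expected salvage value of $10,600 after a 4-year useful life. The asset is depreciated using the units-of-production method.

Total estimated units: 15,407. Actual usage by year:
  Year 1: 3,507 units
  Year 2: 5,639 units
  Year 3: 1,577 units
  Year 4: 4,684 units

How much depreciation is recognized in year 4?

Depreciable base = $56,821 − $10,600 = $46,221.
Rate = $46,221 / 15,407 units = $3 per unit.
Year 1: 3,507 × $3 = $10,521. Book value $46,300.
Year 2: 5,639 × $3 = $16,917. Book value $29,383.
Year 3: 1,577 × $3 = $4,731. Book value $24,652.
Year 4: 4,684 × $3 = $14,052. Book value $10,600.

$14,052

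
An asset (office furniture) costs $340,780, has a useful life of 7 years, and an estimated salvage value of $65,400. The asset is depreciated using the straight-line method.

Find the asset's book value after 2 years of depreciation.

$262,100

Depreciable base = $340,780 − $65,400 = $275,380.
Annual expense = $275,380 / 7 = $39,340.
End of year 1: book value $301,440.
End of year 2: book value $262,100.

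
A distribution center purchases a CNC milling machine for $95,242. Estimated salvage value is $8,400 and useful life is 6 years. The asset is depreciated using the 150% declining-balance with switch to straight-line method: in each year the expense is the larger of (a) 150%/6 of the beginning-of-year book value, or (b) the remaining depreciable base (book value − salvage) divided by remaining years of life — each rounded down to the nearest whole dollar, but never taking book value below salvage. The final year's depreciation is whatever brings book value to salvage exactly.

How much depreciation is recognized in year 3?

$13,393

Depreciable base = $95,242 − $8,400 = $86,842.
Year 1: DB = ⌊$95,242 × 150%/6⌋ = $23,810; SL = ⌊$86,842/6⌋ = $14,473 → take DB $23,810. Book value $71,432.
Year 2: DB = ⌊$71,432 × 150%/6⌋ = $17,858; SL = ⌊$63,032/5⌋ = $12,606 → take DB $17,858. Book value $53,574.
Year 3: DB = ⌊$53,574 × 150%/6⌋ = $13,393; SL = ⌊$45,174/4⌋ = $11,293 → take DB $13,393. Book value $40,181.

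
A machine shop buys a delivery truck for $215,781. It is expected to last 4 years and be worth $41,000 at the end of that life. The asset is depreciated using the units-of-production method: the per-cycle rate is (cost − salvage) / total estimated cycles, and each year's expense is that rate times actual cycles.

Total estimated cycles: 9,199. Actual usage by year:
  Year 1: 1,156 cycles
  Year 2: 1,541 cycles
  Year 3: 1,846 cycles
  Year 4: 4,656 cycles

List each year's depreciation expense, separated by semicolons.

Depreciable base = $215,781 − $41,000 = $174,781.
Rate = $174,781 / 9,199 cycles = $19 per cycle.
Year 1: 1,156 × $19 = $21,964. Book value $193,817.
Year 2: 1,541 × $19 = $29,279. Book value $164,538.
Year 3: 1,846 × $19 = $35,074. Book value $129,464.
Year 4: 4,656 × $19 = $88,464. Book value $41,000.

$21,964; $29,279; $35,074; $88,464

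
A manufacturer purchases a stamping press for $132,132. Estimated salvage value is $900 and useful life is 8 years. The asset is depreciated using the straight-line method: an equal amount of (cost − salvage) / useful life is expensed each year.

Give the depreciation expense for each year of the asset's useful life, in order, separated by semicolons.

Depreciable base = $132,132 − $900 = $131,232.
Annual expense = $131,232 / 8 = $16,404.
End of year 1: book value $115,728.
End of year 2: book value $99,324.
End of year 3: book value $82,920.
End of year 4: book value $66,516.
End of year 5: book value $50,112.
End of year 6: book value $33,708.
End of year 7: book value $17,304.
End of year 8: book value $900.

$16,404; $16,404; $16,404; $16,404; $16,404; $16,404; $16,404; $16,404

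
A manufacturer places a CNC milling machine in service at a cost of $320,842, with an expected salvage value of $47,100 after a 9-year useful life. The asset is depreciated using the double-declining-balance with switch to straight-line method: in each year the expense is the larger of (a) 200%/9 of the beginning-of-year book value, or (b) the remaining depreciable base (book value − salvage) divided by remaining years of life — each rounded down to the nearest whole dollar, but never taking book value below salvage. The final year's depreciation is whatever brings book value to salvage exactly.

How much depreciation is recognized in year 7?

Depreciable base = $320,842 − $47,100 = $273,742.
Year 1: DB = ⌊$320,842 × 200%/9⌋ = $71,298; SL = ⌊$273,742/9⌋ = $30,415 → take DB $71,298. Book value $249,544.
Year 2: DB = ⌊$249,544 × 200%/9⌋ = $55,454; SL = ⌊$202,444/8⌋ = $25,305 → take DB $55,454. Book value $194,090.
Year 3: DB = ⌊$194,090 × 200%/9⌋ = $43,131; SL = ⌊$146,990/7⌋ = $20,998 → take DB $43,131. Book value $150,959.
Year 4: DB = ⌊$150,959 × 200%/9⌋ = $33,546; SL = ⌊$103,859/6⌋ = $17,309 → take DB $33,546. Book value $117,413.
Year 5: DB = ⌊$117,413 × 200%/9⌋ = $26,091; SL = ⌊$70,313/5⌋ = $14,062 → take DB $26,091. Book value $91,322.
Year 6: DB = ⌊$91,322 × 200%/9⌋ = $20,293; SL = ⌊$44,222/4⌋ = $11,055 → take DB $20,293. Book value $71,029.
Year 7: DB = ⌊$71,029 × 200%/9⌋ = $15,784; SL = ⌊$23,929/3⌋ = $7,976 → take DB $15,784. Book value $55,245.

$15,784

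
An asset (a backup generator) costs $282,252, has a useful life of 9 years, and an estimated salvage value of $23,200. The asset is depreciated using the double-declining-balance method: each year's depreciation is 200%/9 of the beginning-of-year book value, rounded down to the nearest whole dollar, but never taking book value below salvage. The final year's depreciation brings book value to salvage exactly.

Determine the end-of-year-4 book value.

$103,292

Depreciable base = $282,252 − $23,200 = $259,052.
Year 1: ⌊$282,252 × 200%/9⌋ = $62,722. Book value $219,530.
Year 2: ⌊$219,530 × 200%/9⌋ = $48,784. Book value $170,746.
Year 3: ⌊$170,746 × 200%/9⌋ = $37,943. Book value $132,803.
Year 4: ⌊$132,803 × 200%/9⌋ = $29,511. Book value $103,292.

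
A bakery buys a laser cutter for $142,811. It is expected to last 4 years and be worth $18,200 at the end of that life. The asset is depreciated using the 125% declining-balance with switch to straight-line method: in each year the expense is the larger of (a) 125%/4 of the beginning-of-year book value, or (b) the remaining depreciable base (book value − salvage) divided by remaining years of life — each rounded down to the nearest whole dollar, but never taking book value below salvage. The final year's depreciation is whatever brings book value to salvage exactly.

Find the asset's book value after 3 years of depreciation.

Depreciable base = $142,811 − $18,200 = $124,611.
Year 1: DB = ⌊$142,811 × 125%/4⌋ = $44,628; SL = ⌊$124,611/4⌋ = $31,152 → take DB $44,628. Book value $98,183.
Year 2: DB = ⌊$98,183 × 125%/4⌋ = $30,682; SL = ⌊$79,983/3⌋ = $26,661 → take DB $30,682. Book value $67,501.
Year 3: DB = ⌊$67,501 × 125%/4⌋ = $21,094; SL = ⌊$49,301/2⌋ = $24,650 → take SL $24,650. Book value $42,851.

$42,851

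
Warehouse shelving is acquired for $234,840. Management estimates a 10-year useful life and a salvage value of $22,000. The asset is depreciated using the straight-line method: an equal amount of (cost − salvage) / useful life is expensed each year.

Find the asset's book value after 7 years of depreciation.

Depreciable base = $234,840 − $22,000 = $212,840.
Annual expense = $212,840 / 10 = $21,284.
End of year 1: book value $213,556.
End of year 2: book value $192,272.
End of year 3: book value $170,988.
End of year 4: book value $149,704.
End of year 5: book value $128,420.
End of year 6: book value $107,136.
End of year 7: book value $85,852.

$85,852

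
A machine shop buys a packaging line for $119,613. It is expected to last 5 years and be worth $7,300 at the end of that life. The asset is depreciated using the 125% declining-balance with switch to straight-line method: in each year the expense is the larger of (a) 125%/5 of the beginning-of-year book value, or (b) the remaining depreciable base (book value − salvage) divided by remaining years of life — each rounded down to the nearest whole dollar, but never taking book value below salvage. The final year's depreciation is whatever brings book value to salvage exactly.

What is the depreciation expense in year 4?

Depreciable base = $119,613 − $7,300 = $112,313.
Year 1: DB = ⌊$119,613 × 125%/5⌋ = $29,903; SL = ⌊$112,313/5⌋ = $22,462 → take DB $29,903. Book value $89,710.
Year 2: DB = ⌊$89,710 × 125%/5⌋ = $22,427; SL = ⌊$82,410/4⌋ = $20,602 → take DB $22,427. Book value $67,283.
Year 3: DB = ⌊$67,283 × 125%/5⌋ = $16,820; SL = ⌊$59,983/3⌋ = $19,994 → take SL $19,994. Book value $47,289.
Year 4: DB = ⌊$47,289 × 125%/5⌋ = $11,822; SL = ⌊$39,989/2⌋ = $19,994 → take SL $19,994. Book value $27,295.

$19,994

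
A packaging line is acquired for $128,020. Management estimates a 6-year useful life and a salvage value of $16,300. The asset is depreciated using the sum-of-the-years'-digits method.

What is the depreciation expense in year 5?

$10,640

Depreciable base = $128,020 − $16,300 = $111,720.
Sum of the years' digits = 6+5+4+3+2+1 = 21.
Year 1: $111,720 × 6/21 = $31,920. Book value $96,100.
Year 2: $111,720 × 5/21 = $26,600. Book value $69,500.
Year 3: $111,720 × 4/21 = $21,280. Book value $48,220.
Year 4: $111,720 × 3/21 = $15,960. Book value $32,260.
Year 5: $111,720 × 2/21 = $10,640. Book value $21,620.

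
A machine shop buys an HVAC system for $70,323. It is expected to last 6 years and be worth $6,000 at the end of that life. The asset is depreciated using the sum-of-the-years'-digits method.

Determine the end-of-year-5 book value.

$9,063

Depreciable base = $70,323 − $6,000 = $64,323.
Sum of the years' digits = 6+5+4+3+2+1 = 21.
Year 1: $64,323 × 6/21 = $18,378. Book value $51,945.
Year 2: $64,323 × 5/21 = $15,315. Book value $36,630.
Year 3: $64,323 × 4/21 = $12,252. Book value $24,378.
Year 4: $64,323 × 3/21 = $9,189. Book value $15,189.
Year 5: $64,323 × 2/21 = $6,126. Book value $9,063.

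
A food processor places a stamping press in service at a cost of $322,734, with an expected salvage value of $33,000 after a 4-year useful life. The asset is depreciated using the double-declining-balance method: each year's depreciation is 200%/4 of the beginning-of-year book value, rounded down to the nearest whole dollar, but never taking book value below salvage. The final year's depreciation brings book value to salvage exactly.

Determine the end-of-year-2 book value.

$80,684

Depreciable base = $322,734 − $33,000 = $289,734.
Year 1: ⌊$322,734 × 200%/4⌋ = $161,367. Book value $161,367.
Year 2: ⌊$161,367 × 200%/4⌋ = $80,683. Book value $80,684.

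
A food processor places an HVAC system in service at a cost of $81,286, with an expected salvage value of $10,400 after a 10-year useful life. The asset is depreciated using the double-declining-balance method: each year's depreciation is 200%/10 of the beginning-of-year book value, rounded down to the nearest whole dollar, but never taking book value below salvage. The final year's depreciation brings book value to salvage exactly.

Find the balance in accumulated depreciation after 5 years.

Depreciable base = $81,286 − $10,400 = $70,886.
Year 1: ⌊$81,286 × 200%/10⌋ = $16,257. Book value $65,029.
Year 2: ⌊$65,029 × 200%/10⌋ = $13,005. Book value $52,024.
Year 3: ⌊$52,024 × 200%/10⌋ = $10,404. Book value $41,620.
Year 4: ⌊$41,620 × 200%/10⌋ = $8,324. Book value $33,296.
Year 5: ⌊$33,296 × 200%/10⌋ = $6,659. Book value $26,637.
Accumulated through year 5 = $81,286 − $26,637 = $54,649.

$54,649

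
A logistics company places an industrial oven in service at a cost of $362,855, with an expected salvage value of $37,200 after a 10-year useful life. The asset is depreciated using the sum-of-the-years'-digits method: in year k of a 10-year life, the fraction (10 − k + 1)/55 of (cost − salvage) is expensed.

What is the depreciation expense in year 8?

$17,763

Depreciable base = $362,855 − $37,200 = $325,655.
Sum of the years' digits = 10+9+8+7+6+5+4+3+2+1 = 55.
Year 1: $325,655 × 10/55 = $59,210. Book value $303,645.
Year 2: $325,655 × 9/55 = $53,289. Book value $250,356.
Year 3: $325,655 × 8/55 = $47,368. Book value $202,988.
Year 4: $325,655 × 7/55 = $41,447. Book value $161,541.
Year 5: $325,655 × 6/55 = $35,526. Book value $126,015.
Year 6: $325,655 × 5/55 = $29,605. Book value $96,410.
Year 7: $325,655 × 4/55 = $23,684. Book value $72,726.
Year 8: $325,655 × 3/55 = $17,763. Book value $54,963.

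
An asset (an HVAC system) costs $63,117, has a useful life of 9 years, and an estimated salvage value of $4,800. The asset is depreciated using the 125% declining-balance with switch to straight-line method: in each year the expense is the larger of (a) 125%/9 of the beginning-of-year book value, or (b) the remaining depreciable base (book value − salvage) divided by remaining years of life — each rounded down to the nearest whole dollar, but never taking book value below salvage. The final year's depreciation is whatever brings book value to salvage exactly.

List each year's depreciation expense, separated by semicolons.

$8,766; $7,548; $6,500; $5,917; $5,917; $5,917; $5,917; $5,917; $5,918

Depreciable base = $63,117 − $4,800 = $58,317.
Year 1: DB = ⌊$63,117 × 125%/9⌋ = $8,766; SL = ⌊$58,317/9⌋ = $6,479 → take DB $8,766. Book value $54,351.
Year 2: DB = ⌊$54,351 × 125%/9⌋ = $7,548; SL = ⌊$49,551/8⌋ = $6,193 → take DB $7,548. Book value $46,803.
Year 3: DB = ⌊$46,803 × 125%/9⌋ = $6,500; SL = ⌊$42,003/7⌋ = $6,000 → take DB $6,500. Book value $40,303.
Year 4: DB = ⌊$40,303 × 125%/9⌋ = $5,597; SL = ⌊$35,503/6⌋ = $5,917 → take SL $5,917. Book value $34,386.
Year 5: DB = ⌊$34,386 × 125%/9⌋ = $4,775; SL = ⌊$29,586/5⌋ = $5,917 → take SL $5,917. Book value $28,469.
Year 6: DB = ⌊$28,469 × 125%/9⌋ = $3,954; SL = ⌊$23,669/4⌋ = $5,917 → take SL $5,917. Book value $22,552.
Year 7: DB = ⌊$22,552 × 125%/9⌋ = $3,132; SL = ⌊$17,752/3⌋ = $5,917 → take SL $5,917. Book value $16,635.
Year 8: DB = ⌊$16,635 × 125%/9⌋ = $2,310; SL = ⌊$11,835/2⌋ = $5,917 → take SL $5,917. Book value $10,718.
Year 9 (final): $10,718 − $4,800 = $5,918. Book value $4,800.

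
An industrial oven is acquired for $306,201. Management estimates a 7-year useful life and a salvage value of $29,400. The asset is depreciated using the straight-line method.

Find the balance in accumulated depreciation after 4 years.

$158,172

Depreciable base = $306,201 − $29,400 = $276,801.
Annual expense = $276,801 / 7 = $39,543.
End of year 1: book value $266,658.
End of year 2: book value $227,115.
End of year 3: book value $187,572.
End of year 4: book value $148,029.
Accumulated through year 4 = $306,201 − $148,029 = $158,172.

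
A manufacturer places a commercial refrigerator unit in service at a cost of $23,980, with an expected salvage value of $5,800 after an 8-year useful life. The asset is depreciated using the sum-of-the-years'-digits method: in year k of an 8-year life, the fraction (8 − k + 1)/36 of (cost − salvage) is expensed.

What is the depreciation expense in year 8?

$505

Depreciable base = $23,980 − $5,800 = $18,180.
Sum of the years' digits = 8+7+6+5+4+3+2+1 = 36.
Year 1: $18,180 × 8/36 = $4,040. Book value $19,940.
Year 2: $18,180 × 7/36 = $3,535. Book value $16,405.
Year 3: $18,180 × 6/36 = $3,030. Book value $13,375.
Year 4: $18,180 × 5/36 = $2,525. Book value $10,850.
Year 5: $18,180 × 4/36 = $2,020. Book value $8,830.
Year 6: $18,180 × 3/36 = $1,515. Book value $7,315.
Year 7: $18,180 × 2/36 = $1,010. Book value $6,305.
Year 8: $18,180 × 1/36 = $505. Book value $5,800.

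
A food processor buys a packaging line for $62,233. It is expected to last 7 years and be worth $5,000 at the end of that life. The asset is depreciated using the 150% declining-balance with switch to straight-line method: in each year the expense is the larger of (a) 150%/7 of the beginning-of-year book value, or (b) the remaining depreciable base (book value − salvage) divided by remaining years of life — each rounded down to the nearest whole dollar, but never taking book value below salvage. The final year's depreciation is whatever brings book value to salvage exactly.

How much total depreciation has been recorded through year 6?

Depreciable base = $62,233 − $5,000 = $57,233.
Year 1: DB = ⌊$62,233 × 150%/7⌋ = $13,335; SL = ⌊$57,233/7⌋ = $8,176 → take DB $13,335. Book value $48,898.
Year 2: DB = ⌊$48,898 × 150%/7⌋ = $10,478; SL = ⌊$43,898/6⌋ = $7,316 → take DB $10,478. Book value $38,420.
Year 3: DB = ⌊$38,420 × 150%/7⌋ = $8,232; SL = ⌊$33,420/5⌋ = $6,684 → take DB $8,232. Book value $30,188.
Year 4: DB = ⌊$30,188 × 150%/7⌋ = $6,468; SL = ⌊$25,188/4⌋ = $6,297 → take DB $6,468. Book value $23,720.
Year 5: DB = ⌊$23,720 × 150%/7⌋ = $5,082; SL = ⌊$18,720/3⌋ = $6,240 → take SL $6,240. Book value $17,480.
Year 6: DB = ⌊$17,480 × 150%/7⌋ = $3,745; SL = ⌊$12,480/2⌋ = $6,240 → take SL $6,240. Book value $11,240.
Accumulated through year 6 = $62,233 − $11,240 = $50,993.

$50,993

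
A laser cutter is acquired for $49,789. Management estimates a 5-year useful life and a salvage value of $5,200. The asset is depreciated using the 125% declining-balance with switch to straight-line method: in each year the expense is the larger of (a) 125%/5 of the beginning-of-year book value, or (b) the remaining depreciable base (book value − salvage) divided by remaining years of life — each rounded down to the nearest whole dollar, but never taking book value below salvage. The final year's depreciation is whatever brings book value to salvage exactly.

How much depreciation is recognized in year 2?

Depreciable base = $49,789 − $5,200 = $44,589.
Year 1: DB = ⌊$49,789 × 125%/5⌋ = $12,447; SL = ⌊$44,589/5⌋ = $8,917 → take DB $12,447. Book value $37,342.
Year 2: DB = ⌊$37,342 × 125%/5⌋ = $9,335; SL = ⌊$32,142/4⌋ = $8,035 → take DB $9,335. Book value $28,007.

$9,335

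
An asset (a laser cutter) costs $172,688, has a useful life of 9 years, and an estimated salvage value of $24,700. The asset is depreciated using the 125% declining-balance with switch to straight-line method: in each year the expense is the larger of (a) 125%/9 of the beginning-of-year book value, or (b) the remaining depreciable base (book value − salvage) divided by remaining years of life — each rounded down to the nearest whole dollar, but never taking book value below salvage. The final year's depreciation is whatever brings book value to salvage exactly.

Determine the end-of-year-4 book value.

$94,953

Depreciable base = $172,688 − $24,700 = $147,988.
Year 1: DB = ⌊$172,688 × 125%/9⌋ = $23,984; SL = ⌊$147,988/9⌋ = $16,443 → take DB $23,984. Book value $148,704.
Year 2: DB = ⌊$148,704 × 125%/9⌋ = $20,653; SL = ⌊$124,004/8⌋ = $15,500 → take DB $20,653. Book value $128,051.
Year 3: DB = ⌊$128,051 × 125%/9⌋ = $17,784; SL = ⌊$103,351/7⌋ = $14,764 → take DB $17,784. Book value $110,267.
Year 4: DB = ⌊$110,267 × 125%/9⌋ = $15,314; SL = ⌊$85,567/6⌋ = $14,261 → take DB $15,314. Book value $94,953.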